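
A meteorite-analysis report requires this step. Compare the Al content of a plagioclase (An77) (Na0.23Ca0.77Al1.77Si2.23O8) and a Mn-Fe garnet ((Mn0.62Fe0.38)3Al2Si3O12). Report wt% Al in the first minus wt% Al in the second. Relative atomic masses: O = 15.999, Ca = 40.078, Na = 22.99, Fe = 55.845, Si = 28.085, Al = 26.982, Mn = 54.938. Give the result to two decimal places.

M(Na0.23Ca0.77Al1.77Si2.23O8) = 274.527 g/mol, so wt% Al = 47.758/274.527 × 100 = 17.40%.
M((Mn0.62Fe0.38)3Al2Si3O12) = 496.055 g/mol, so wt% Al = 53.964/496.055 × 100 = 10.88%.
17.40 − 10.88 = 6.52 pp.

6.52 percentage points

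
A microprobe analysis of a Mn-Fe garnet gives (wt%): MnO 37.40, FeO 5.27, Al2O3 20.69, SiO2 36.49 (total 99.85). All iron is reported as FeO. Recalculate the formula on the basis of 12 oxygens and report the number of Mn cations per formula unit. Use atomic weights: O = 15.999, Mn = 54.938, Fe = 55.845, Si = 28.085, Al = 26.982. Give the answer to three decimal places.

2.610 Mn apfu

37.40 wt% MnO ÷ 70.937 g/mol = 0.52723 mol, giving 0.52723 Mn and 0.52723 O.
5.27 wt% FeO ÷ 71.844 g/mol = 0.07335 mol, giving 0.07335 Fe and 0.07335 O.
20.69 wt% Al2O3 ÷ 101.961 g/mol = 0.20292 mol, giving 0.40584 Al and 0.60876 O.
36.49 wt% SiO2 ÷ 60.083 g/mol = 0.60733 mol, giving 0.60733 Si and 1.21466 O.
Oxygen sums to 2.42400; scaling by 12/2.42400 = 4.95050 puts the formula on 12 O.
Mn: 0.52723 × 4.95050 = 2.610 atoms per formula unit.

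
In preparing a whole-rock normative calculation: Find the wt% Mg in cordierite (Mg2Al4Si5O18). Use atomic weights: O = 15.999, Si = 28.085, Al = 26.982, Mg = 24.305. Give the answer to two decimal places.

Molar mass of Mg2Al4Si5O18: 2×24.305 + 4×26.982 + 5×28.085 + 18×15.999 = 584.945 g/mol.
Mass of Mg per formula unit: 2 × 24.305 = 48.610 g.
Weight fraction Mg = 48.610 / 584.945 = 0.0831.

8.31 weight percent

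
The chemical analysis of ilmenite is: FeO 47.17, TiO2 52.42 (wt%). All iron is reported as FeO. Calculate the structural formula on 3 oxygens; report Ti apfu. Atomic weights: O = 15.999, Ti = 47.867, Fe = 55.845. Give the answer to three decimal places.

1.000 Ti apfu

47.17 wt% FeO ÷ 71.844 g/mol = 0.65656 mol, giving 0.65656 Fe and 0.65656 O.
52.42 wt% TiO2 ÷ 79.865 g/mol = 0.65636 mol, giving 0.65636 Ti and 1.31272 O.
Oxygen sums to 1.96928; scaling by 3/1.96928 = 1.52340 puts the formula on 3 O.
Ti: 0.65636 × 1.52340 = 1.000 atoms per formula unit.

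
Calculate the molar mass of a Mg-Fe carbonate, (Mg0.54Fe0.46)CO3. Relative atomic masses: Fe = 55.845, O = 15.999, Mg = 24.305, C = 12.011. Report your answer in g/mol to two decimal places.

98.82 g/mol

Mg: 0.54 × 24.305 = 13.1247
Fe: 0.46 × 55.845 = 25.6887
C: 1 × 12.011 = 12.0110
O: 3 × 15.999 = 47.9970
Summing the contributions gives the formula mass.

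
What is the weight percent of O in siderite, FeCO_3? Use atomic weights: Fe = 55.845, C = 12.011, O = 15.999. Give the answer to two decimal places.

41.43 wt%

Molar mass of FeCO_3: 1·55.845 + 1·12.011 + 3·15.999 = 115.853 g/mol.
Mass of O per formula unit: 3 × 15.999 = 47.997 g.
Weight fraction O = 47.997 / 115.853 = 0.4143.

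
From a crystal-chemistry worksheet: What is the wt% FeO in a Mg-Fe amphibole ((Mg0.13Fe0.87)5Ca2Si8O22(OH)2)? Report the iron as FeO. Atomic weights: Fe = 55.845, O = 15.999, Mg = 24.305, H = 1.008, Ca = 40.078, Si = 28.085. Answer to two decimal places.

Molar mass of (Mg0.13Fe0.87)5Ca2Si8O22(OH)2 = 0.65·24.305 + 4.35·55.845 + 2·40.078 + 8·28.085 + 24·15.999 + 2·1.008 = 949.552 g/mol.
Each formula unit contains 4.35 Fe, equivalent to 4.35/1 = 4.3500 mol FeO.
M(FeO) = 1×55.845 + 1×15.999 = 71.844 g/mol.
Mass of FeO per formula unit = 4.3500 × 71.844 = 312.521 g.
FeO wt% = 312.521 / 949.552 × 100 = 32.91%.

32.91 wt%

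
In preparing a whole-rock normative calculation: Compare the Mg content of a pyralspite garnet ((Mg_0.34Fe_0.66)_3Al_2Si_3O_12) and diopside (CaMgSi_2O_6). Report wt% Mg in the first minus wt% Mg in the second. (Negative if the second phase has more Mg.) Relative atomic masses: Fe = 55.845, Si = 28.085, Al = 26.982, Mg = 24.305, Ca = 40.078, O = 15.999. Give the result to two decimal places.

-5.90 percentage points

Mg in (Mg_0.34Fe_0.66)_3Al_2Si_3O_12: molar mass 465.571 g/mol; 1.02×24.305 = 24.791 g → 5.32 wt%.
Mg in CaMgSi_2O_6: molar mass 216.547 g/mol; 1×24.305 = 24.305 g → 11.22 wt%.
Difference = 5.32 − 11.22 = -5.90 percentage points.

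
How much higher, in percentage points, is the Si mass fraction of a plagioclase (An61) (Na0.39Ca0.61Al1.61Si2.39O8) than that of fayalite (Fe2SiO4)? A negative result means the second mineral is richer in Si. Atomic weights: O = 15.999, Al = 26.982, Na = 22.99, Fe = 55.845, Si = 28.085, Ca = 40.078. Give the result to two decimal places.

10.90 percentage points

First mineral: 67.123 g Si in 271.970 g formula = 24.68 wt% Si.
Second mineral: 28.085 g Si in 203.771 g formula = 13.78 wt% Si.
24.68% − 13.78% gives a difference of 10.90 percentage points.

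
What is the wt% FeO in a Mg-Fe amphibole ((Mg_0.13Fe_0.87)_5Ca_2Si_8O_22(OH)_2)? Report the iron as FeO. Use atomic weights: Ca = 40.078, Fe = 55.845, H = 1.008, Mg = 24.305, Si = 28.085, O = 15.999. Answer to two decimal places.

M((Mg_0.13Fe_0.87)_5Ca_2Si_8O_22(OH)_2) = 949.552 g/mol; M(FeO) = 71.844 g/mol.
Moles FeO per formula unit = 4.35 Fe ÷ 1 = 4.3500.
FeO fraction = (4.3500 × 71.844) / 949.552 = 312.521/949.552 = 0.3291.

32.91 wt%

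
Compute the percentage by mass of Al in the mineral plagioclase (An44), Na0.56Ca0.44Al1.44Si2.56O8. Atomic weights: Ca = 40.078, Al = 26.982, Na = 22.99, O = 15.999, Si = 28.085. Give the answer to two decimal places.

Molar mass of Na0.56Ca0.44Al1.44Si2.56O8: 0.56·22.99 + 0.44·40.078 + 1.44·26.982 + 2.56·28.085 + 8·15.999 = 269.252 g/mol.
Mass of Al per formula unit: 1.44 × 26.982 = 38.854 g.
Weight fraction Al = 38.854 / 269.252 = 0.1443.

14.43 mass %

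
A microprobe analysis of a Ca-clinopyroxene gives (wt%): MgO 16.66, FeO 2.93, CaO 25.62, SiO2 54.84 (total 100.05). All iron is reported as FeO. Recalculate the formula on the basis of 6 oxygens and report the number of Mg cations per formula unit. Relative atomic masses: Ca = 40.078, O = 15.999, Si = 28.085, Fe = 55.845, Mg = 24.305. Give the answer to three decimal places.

MgO (M=40.304): mol = 0.41336; Mg = 0.41336, O = 0.41336.
FeO (M=71.844): mol = 0.04078; Fe = 0.04078, O = 0.04078.
CaO (M=56.077): mol = 0.45687; Ca = 0.45687, O = 0.45687.
SiO2 (M=60.083): mol = 0.91274; Si = 0.91274, O = 1.82548.
ΣO = 2.73649; factor = 6/ΣO = 2.19259.
Mg apfu = 0.41336 × 2.19259 = 0.906.

0.906 Mg apfu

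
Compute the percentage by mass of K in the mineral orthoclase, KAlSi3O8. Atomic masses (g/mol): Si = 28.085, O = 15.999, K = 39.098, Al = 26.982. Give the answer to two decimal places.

14.05 wt%

Formula mass = 1*39.098 + 1*26.982 + 3*28.085 + 8*15.999 = 278.327 g/mol, of which 39.098 g is K.
So K makes up 39.098/278.327 = 0.1405 of the mass, i.e. 14.05%.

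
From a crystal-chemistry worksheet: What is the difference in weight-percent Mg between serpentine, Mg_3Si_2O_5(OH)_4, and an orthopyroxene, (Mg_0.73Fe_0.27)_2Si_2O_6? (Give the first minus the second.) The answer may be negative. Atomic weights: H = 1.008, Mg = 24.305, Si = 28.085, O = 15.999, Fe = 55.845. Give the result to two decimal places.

M(Mg_3Si_2O_5(OH)_4) = 277.108 g/mol, so wt% Mg = 72.915/277.108 × 100 = 26.31%.
M((Mg_0.73Fe_0.27)_2Si_2O_6) = 217.806 g/mol, so wt% Mg = 35.485/217.806 × 100 = 16.29%.
26.31 − 16.29 = 10.02 pp.

10.02 percentage points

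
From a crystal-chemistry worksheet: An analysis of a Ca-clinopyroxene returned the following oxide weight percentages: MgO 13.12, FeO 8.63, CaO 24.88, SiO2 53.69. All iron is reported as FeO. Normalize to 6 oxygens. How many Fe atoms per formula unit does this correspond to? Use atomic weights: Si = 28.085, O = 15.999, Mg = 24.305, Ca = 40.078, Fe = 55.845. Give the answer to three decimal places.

0.269 Fe apfu

MgO: 13.12/40.304 = 0.32553 mol → 0.32553 mol Mg, 0.32553 mol O.
FeO: 8.63/71.844 = 0.12012 mol → 0.12012 mol Fe, 0.12012 mol O.
CaO: 24.88/56.077 = 0.44368 mol → 0.44368 mol Ca, 0.44368 mol O.
SiO2: 53.69/60.083 = 0.89360 mol → 0.89360 mol Si, 1.78720 mol O.
Total oxygen = 2.67653 mol. Normalization factor = 6/2.67653 = 2.24171.
Fe per 6 O = 0.12012 × 2.24171 = 0.269.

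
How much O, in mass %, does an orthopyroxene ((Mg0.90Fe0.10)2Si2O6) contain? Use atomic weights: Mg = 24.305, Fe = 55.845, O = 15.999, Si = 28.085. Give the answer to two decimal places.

Molar mass of (Mg0.90Fe0.10)2Si2O6: 1.80×24.305 + 0.20×55.845 + 2×28.085 + 6×15.999 = 207.082 g/mol.
Mass of O per formula unit: 6 × 15.999 = 95.994 g.
Weight fraction O = 95.994 / 207.082 = 0.4636.

46.36 mass %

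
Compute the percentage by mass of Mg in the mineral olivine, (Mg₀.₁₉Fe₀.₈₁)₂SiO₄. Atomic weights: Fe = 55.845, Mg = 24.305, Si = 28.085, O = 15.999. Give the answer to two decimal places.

4.82 weight percent

M((Mg₀.₁₉Fe₀.₈₁)₂SiO₄) = 191.786 g/mol.
Mg contributes 0.38 × 24.305 = 9.236 g per mole.
9.236/191.786 = 0.0482 → 4.82%.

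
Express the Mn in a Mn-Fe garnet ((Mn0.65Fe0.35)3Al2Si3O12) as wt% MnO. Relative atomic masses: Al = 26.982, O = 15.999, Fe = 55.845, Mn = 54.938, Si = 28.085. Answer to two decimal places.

27.89 wt%

M((Mn0.65Fe0.35)3Al2Si3O12) = 495.973 g/mol; M(MnO) = 70.937 g/mol.
Moles MnO per formula unit = 1.95 Mn ÷ 1 = 1.9500.
MnO fraction = (1.9500 × 70.937) / 495.973 = 138.327/495.973 = 0.2789.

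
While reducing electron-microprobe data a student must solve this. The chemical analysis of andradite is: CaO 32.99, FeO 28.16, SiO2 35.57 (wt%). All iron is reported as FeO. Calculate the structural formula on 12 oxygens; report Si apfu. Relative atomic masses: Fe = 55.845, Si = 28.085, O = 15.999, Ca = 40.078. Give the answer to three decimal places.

3.282 Si apfu

CaO: 32.99/56.077 = 0.58830 mol → 0.58830 mol Ca, 0.58830 mol O.
FeO: 28.16/71.844 = 0.39196 mol → 0.39196 mol Fe, 0.39196 mol O.
SiO2: 35.57/60.083 = 0.59201 mol → 0.59201 mol Si, 1.18402 mol O.
Total oxygen = 2.16428 mol. Normalization factor = 12/2.16428 = 5.54457.
Si per 12 O = 0.59201 × 5.54457 = 3.282.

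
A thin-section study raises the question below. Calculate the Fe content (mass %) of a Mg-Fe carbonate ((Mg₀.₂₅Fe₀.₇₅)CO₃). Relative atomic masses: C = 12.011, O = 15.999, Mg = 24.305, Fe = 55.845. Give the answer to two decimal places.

Formula mass = 0.25×24.305 + 0.75×55.845 + 1×12.011 + 3×15.999 = 107.968 g/mol, of which 41.884 g is Fe.
So Fe makes up 41.884/107.968 = 0.3879 of the mass, i.e. 38.79%.

38.79 mass %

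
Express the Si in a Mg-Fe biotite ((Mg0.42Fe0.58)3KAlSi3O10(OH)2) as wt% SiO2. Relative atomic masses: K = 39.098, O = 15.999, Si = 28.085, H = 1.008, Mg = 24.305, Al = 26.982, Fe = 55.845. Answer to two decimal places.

38.18 wt%

M((Mg0.42Fe0.58)3KAlSi3O10(OH)2) = 472.134 g/mol; M(SiO2) = 60.083 g/mol.
Moles SiO2 per formula unit = 3 Si ÷ 1 = 3.0000.
SiO2 fraction = (3.0000 × 60.083) / 472.134 = 180.249/472.134 = 0.3818.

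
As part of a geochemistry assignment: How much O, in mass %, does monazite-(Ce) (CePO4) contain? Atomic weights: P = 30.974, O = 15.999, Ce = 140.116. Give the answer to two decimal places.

Molar mass of CePO4: 1·140.116 + 1·30.974 + 4·15.999 = 235.086 g/mol.
Mass of O per formula unit: 4 × 15.999 = 63.996 g.
Weight fraction O = 63.996 / 235.086 = 0.2722.

27.22 mass %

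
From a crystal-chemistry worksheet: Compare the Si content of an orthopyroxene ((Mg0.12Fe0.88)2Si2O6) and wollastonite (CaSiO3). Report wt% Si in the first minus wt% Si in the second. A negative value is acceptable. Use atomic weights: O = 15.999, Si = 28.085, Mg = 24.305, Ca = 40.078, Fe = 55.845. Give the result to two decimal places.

M((Mg0.12Fe0.88)2Si2O6) = 256.284 g/mol, so wt% Si = 56.170/256.284 × 100 = 21.92%.
M(CaSiO3) = 116.160 g/mol, so wt% Si = 28.085/116.160 × 100 = 24.18%.
21.92 − 24.18 = -2.26 pp.

-2.26 percentage points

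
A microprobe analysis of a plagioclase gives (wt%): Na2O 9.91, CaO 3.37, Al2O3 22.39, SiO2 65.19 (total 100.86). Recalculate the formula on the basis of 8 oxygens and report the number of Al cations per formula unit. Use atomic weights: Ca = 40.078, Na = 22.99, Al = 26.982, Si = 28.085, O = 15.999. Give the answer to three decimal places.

1.152 Al apfu

Na2O: 9.91/61.979 = 0.15989 mol → 0.31978 mol Na, 0.15989 mol O.
CaO: 3.37/56.077 = 0.06010 mol → 0.06010 mol Ca, 0.06010 mol O.
Al2O3: 22.39/101.961 = 0.21959 mol → 0.43918 mol Al, 0.65877 mol O.
SiO2: 65.19/60.083 = 1.08500 mol → 1.08500 mol Si, 2.17000 mol O.
Total oxygen = 3.04876 mol. Normalization factor = 8/3.04876 = 2.62402.
Al per 8 O = 0.43918 × 2.62402 = 1.152.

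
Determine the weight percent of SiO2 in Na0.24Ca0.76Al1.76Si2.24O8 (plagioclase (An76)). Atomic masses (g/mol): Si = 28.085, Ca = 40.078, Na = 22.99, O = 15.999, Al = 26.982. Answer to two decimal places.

49.05 wt%

M(Na0.24Ca0.76Al1.76Si2.24O8) = 274.368 g/mol; M(SiO2) = 60.083 g/mol.
Moles SiO2 per formula unit = 2.24 Si ÷ 1 = 2.2400.
SiO2 fraction = (2.2400 × 60.083) / 274.368 = 134.586/274.368 = 0.4905.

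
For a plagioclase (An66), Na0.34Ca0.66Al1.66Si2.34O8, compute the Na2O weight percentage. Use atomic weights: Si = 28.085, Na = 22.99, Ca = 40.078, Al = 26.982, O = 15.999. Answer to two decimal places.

3.86 wt%

Molar mass of Na0.34Ca0.66Al1.66Si2.34O8 = 0.34·22.99 + 0.66·40.078 + 1.66·26.982 + 2.34·28.085 + 8·15.999 = 272.769 g/mol.
Each formula unit contains 0.34 Na, equivalent to 0.34/2 = 0.1700 mol Na2O.
M(Na2O) = 2×22.99 + 1×15.999 = 61.979 g/mol.
Mass of Na2O per formula unit = 0.1700 × 61.979 = 10.536 g.
Na2O wt% = 10.536 / 272.769 × 100 = 3.86%.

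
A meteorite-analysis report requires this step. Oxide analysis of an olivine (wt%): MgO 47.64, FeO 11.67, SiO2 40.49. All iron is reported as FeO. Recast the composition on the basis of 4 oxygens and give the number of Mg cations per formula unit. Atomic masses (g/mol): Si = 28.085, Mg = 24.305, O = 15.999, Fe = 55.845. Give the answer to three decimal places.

47.64 wt% MgO ÷ 40.304 g/mol = 1.18202 mol, giving 1.18202 Mg and 1.18202 O.
11.67 wt% FeO ÷ 71.844 g/mol = 0.16244 mol, giving 0.16244 Fe and 0.16244 O.
40.49 wt% SiO2 ÷ 60.083 g/mol = 0.67390 mol, giving 0.67390 Si and 1.34780 O.
Oxygen sums to 2.69226; scaling by 4/2.69226 = 1.48574 puts the formula on 4 O.
Mg: 1.18202 × 1.48574 = 1.756 atoms per formula unit.

1.756 Mg apfu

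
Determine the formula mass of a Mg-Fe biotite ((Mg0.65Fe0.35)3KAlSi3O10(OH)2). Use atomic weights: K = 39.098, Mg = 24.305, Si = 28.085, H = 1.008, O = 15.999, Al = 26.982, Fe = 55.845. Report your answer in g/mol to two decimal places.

The formula mass is the sum 1.95(24.305) + 1.05(55.845) + 1(39.098) + 1(26.982) + 3(28.085) + 12(15.999) + 2(1.008).

450.37 g/mol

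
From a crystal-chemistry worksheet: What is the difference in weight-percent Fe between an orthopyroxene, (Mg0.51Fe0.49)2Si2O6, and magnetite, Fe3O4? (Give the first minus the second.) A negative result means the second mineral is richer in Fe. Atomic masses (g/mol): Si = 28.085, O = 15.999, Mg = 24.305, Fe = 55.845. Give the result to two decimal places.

-48.74 percentage points

First mineral: 54.728 g Fe in 231.683 g formula = 23.62 wt% Fe.
Second mineral: 167.535 g Fe in 231.531 g formula = 72.36 wt% Fe.
23.62% − 72.36% gives a difference of -48.74 percentage points.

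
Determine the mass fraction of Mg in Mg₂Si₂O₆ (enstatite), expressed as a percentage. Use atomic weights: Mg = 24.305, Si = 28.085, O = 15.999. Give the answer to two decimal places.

24.21 mass %

M(Mg₂Si₂O₆) = 200.774 g/mol.
Mg contributes 2 × 24.305 = 48.610 g per mole.
48.610/200.774 = 0.2421 → 24.21%.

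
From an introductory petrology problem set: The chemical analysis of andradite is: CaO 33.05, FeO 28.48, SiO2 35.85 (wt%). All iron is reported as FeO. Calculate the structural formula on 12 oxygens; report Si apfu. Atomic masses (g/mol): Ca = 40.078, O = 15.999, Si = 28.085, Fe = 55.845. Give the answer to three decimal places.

CaO (M=56.077): mol = 0.58937; Ca = 0.58937, O = 0.58937.
FeO (M=71.844): mol = 0.39641; Fe = 0.39641, O = 0.39641.
SiO2 (M=60.083): mol = 0.59667; Si = 0.59667, O = 1.19334.
ΣO = 2.17912; factor = 12/ΣO = 5.50681.
Si apfu = 0.59667 × 5.50681 = 3.286.

3.286 Si apfu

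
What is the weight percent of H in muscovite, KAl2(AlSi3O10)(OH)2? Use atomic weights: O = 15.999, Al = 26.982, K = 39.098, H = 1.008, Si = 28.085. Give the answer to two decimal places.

M(KAl2(AlSi3O10)(OH)2) = 398.303 g/mol.
H contributes 2 × 1.008 = 2.016 g per mole.
2.016/398.303 = 0.0051 → 0.51%.

0.51 wt%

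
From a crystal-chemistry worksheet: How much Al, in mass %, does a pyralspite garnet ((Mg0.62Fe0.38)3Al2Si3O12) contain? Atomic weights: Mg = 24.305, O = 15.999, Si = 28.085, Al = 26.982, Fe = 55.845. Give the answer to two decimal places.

Formula mass = 1.86*24.305 + 1.14*55.845 + 2*26.982 + 3*28.085 + 12*15.999 = 439.078 g/mol, of which 53.964 g is Al.
So Al makes up 53.964/439.078 = 0.1229 of the mass, i.e. 12.29%.

12.29 mass %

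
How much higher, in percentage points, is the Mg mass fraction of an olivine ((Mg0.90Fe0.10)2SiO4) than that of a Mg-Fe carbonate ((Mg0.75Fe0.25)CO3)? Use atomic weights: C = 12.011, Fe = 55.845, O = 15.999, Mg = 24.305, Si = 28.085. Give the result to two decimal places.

9.99 percentage points

First mineral: 43.749 g Mg in 146.999 g formula = 29.76 wt% Mg.
Second mineral: 18.229 g Mg in 92.198 g formula = 19.77 wt% Mg.
29.76% − 19.77% gives a difference of 9.99 percentage points.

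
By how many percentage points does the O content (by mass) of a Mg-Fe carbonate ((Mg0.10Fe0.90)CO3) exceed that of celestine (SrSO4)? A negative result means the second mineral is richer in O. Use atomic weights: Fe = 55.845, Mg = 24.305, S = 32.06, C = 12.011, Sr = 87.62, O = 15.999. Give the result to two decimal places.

7.75 percentage points

First mineral: 47.997 g O in 112.699 g formula = 42.59 wt% O.
Second mineral: 63.996 g O in 183.676 g formula = 34.84 wt% O.
42.59% − 34.84% gives a difference of 7.75 percentage points.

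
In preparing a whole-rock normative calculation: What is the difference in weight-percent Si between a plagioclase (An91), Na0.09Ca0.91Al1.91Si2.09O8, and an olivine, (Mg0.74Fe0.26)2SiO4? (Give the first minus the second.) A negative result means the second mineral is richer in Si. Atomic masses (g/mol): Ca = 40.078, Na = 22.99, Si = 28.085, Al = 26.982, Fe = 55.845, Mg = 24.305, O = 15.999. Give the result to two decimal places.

First mineral: 58.698 g Si in 276.765 g formula = 21.21 wt% Si.
Second mineral: 28.085 g Si in 157.092 g formula = 17.88 wt% Si.
21.21% − 17.88% gives a difference of 3.33 percentage points.

3.33 percentage points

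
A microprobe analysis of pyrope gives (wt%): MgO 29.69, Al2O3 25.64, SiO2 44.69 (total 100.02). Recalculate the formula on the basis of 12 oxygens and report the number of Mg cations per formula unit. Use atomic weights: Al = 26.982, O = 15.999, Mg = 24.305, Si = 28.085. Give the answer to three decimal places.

2.968 Mg apfu

MgO: 29.69/40.304 = 0.73665 mol → 0.73665 mol Mg, 0.73665 mol O.
Al2O3: 25.64/101.961 = 0.25147 mol → 0.50294 mol Al, 0.75441 mol O.
SiO2: 44.69/60.083 = 0.74380 mol → 0.74380 mol Si, 1.48760 mol O.
Total oxygen = 2.97866 mol. Normalization factor = 12/2.97866 = 4.02866.
Mg per 12 O = 0.73665 × 4.02866 = 2.968.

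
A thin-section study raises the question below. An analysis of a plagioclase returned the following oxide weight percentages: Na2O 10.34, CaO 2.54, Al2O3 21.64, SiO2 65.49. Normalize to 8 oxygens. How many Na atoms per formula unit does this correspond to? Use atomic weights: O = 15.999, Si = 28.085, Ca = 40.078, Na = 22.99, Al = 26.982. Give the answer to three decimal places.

Na2O: 10.34/61.979 = 0.16683 mol → 0.33366 mol Na, 0.16683 mol O.
CaO: 2.54/56.077 = 0.04529 mol → 0.04529 mol Ca, 0.04529 mol O.
Al2O3: 21.64/101.961 = 0.21224 mol → 0.42448 mol Al, 0.63672 mol O.
SiO2: 65.49/60.083 = 1.08999 mol → 1.08999 mol Si, 2.17998 mol O.
Total oxygen = 3.02882 mol. Normalization factor = 8/3.02882 = 2.64129.
Na per 8 O = 0.33366 × 2.64129 = 0.881.

0.881 Na apfu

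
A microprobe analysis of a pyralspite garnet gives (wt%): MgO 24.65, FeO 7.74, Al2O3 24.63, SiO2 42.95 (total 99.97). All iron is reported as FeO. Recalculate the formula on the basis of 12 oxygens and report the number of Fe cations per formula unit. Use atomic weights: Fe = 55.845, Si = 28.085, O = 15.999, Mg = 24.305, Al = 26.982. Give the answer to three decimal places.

24.65 wt% MgO ÷ 40.304 g/mol = 0.61160 mol, giving 0.61160 Mg and 0.61160 O.
7.74 wt% FeO ÷ 71.844 g/mol = 0.10773 mol, giving 0.10773 Fe and 0.10773 O.
24.63 wt% Al2O3 ÷ 101.961 g/mol = 0.24156 mol, giving 0.48312 Al and 0.72468 O.
42.95 wt% SiO2 ÷ 60.083 g/mol = 0.71484 mol, giving 0.71484 Si and 1.42968 O.
Oxygen sums to 2.87369; scaling by 12/2.87369 = 4.17582 puts the formula on 12 O.
Fe: 0.10773 × 4.17582 = 0.450 atoms per formula unit.

0.450 Fe apfu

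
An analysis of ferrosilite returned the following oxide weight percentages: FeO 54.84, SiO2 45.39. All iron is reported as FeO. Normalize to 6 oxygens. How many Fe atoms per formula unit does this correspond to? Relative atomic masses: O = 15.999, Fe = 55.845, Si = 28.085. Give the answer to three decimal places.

2.014 Fe apfu

FeO (M=71.844): mol = 0.76332; Fe = 0.76332, O = 0.76332.
SiO2 (M=60.083): mol = 0.75545; Si = 0.75545, O = 1.51090.
ΣO = 2.27422; factor = 6/ΣO = 2.63827.
Fe apfu = 0.76332 × 2.63827 = 2.014.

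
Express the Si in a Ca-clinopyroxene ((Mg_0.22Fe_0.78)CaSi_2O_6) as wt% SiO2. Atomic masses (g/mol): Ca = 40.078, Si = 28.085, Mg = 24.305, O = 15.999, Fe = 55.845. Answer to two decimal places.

Formula mass = 241.148 g/mol.
2 Si → 2.0000 mol SiO2 per formula unit; M(SiO2) = 60.083, so SiO2 mass = 120.166 g.
120.166/241.148 × 100 = 49.83 wt%.

49.83 wt%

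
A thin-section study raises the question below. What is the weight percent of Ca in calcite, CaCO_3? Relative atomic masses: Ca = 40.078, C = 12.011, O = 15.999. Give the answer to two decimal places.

40.04 mass %

Formula mass = 1×40.078 + 1×12.011 + 3×15.999 = 100.086 g/mol, of which 40.078 g is Ca.
So Ca makes up 40.078/100.086 = 0.4004 of the mass, i.e. 40.04%.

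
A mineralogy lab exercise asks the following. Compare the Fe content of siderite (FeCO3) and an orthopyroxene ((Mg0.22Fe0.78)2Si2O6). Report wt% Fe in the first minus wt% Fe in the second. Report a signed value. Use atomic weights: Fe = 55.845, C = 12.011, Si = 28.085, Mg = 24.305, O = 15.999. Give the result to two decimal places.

13.35 percentage points

First mineral: 55.845 g Fe in 115.853 g formula = 48.20 wt% Fe.
Second mineral: 87.118 g Fe in 249.976 g formula = 34.85 wt% Fe.
48.20% − 34.85% gives a difference of 13.35 percentage points.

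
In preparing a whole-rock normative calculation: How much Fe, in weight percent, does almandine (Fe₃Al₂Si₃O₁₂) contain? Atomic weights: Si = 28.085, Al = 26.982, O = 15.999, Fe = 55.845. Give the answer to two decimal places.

Formula mass = 3*55.845 + 2*26.982 + 3*28.085 + 12*15.999 = 497.742 g/mol, of which 167.535 g is Fe.
So Fe makes up 167.535/497.742 = 0.3366 of the mass, i.e. 33.66%.

33.66 weight percent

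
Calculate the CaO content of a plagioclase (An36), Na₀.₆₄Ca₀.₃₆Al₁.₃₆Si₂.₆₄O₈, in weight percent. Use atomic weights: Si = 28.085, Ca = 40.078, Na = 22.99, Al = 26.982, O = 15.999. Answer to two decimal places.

7.53 wt%

M(Na₀.₆₄Ca₀.₃₆Al₁.₃₆Si₂.₆₄O₈) = 267.974 g/mol; M(CaO) = 56.077 g/mol.
Moles CaO per formula unit = 0.36 Ca ÷ 1 = 0.3600.
CaO fraction = (0.3600 × 56.077) / 267.974 = 20.188/267.974 = 0.0753.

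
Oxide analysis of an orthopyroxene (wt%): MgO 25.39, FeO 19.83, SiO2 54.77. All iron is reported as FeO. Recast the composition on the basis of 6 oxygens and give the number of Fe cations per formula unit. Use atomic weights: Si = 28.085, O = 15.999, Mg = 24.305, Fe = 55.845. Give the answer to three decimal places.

25.39 wt% MgO ÷ 40.304 g/mol = 0.62996 mol, giving 0.62996 Mg and 0.62996 O.
19.83 wt% FeO ÷ 71.844 g/mol = 0.27601 mol, giving 0.27601 Fe and 0.27601 O.
54.77 wt% SiO2 ÷ 60.083 g/mol = 0.91157 mol, giving 0.91157 Si and 1.82314 O.
Oxygen sums to 2.72911; scaling by 6/2.72911 = 2.19852 puts the formula on 6 O.
Fe: 0.27601 × 2.19852 = 0.607 atoms per formula unit.

0.607 Fe apfu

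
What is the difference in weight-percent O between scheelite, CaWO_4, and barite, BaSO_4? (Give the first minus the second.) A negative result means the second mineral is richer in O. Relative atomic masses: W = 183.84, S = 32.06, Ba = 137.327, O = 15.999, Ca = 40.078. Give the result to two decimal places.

First mineral: 63.996 g O in 287.914 g formula = 22.23 wt% O.
Second mineral: 63.996 g O in 233.383 g formula = 27.42 wt% O.
22.23% − 27.42% gives a difference of -5.19 percentage points.

-5.19 percentage points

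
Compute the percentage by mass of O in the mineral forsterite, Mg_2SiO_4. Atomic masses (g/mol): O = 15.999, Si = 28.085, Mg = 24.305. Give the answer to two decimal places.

45.49 mass %

M(Mg_2SiO_4) = 140.691 g/mol.
O contributes 4 × 15.999 = 63.996 g per mole.
63.996/140.691 = 0.4549 → 45.49%.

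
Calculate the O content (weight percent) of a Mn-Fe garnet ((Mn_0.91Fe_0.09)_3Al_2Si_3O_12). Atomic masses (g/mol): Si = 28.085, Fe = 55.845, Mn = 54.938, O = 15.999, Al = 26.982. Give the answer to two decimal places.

38.76 weight percent

Molar mass of (Mn_0.91Fe_0.09)_3Al_2Si_3O_12: 2.73·54.938 + 0.27·55.845 + 2·26.982 + 3·28.085 + 12·15.999 = 495.266 g/mol.
Mass of O per formula unit: 12 × 15.999 = 191.988 g.
Weight fraction O = 191.988 / 495.266 = 0.3876.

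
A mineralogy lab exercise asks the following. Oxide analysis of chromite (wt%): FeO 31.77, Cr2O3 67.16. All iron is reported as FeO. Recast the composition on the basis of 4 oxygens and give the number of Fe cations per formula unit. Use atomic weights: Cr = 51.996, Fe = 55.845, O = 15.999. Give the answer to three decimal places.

FeO (M=71.844): mol = 0.44221; Fe = 0.44221, O = 0.44221.
Cr2O3 (M=151.989): mol = 0.44187; Cr = 0.88374, O = 1.32561.
ΣO = 1.76782; factor = 4/ΣO = 2.26267.
Fe apfu = 0.44221 × 2.26267 = 1.001.

1.001 Fe apfu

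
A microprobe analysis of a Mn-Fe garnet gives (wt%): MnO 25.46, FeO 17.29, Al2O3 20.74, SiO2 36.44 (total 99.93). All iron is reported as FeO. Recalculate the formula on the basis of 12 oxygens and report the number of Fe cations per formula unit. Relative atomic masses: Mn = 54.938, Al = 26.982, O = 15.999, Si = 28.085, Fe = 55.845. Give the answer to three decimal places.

1.192 Fe apfu

MnO: 25.46/70.937 = 0.35891 mol → 0.35891 mol Mn, 0.35891 mol O.
FeO: 17.29/71.844 = 0.24066 mol → 0.24066 mol Fe, 0.24066 mol O.
Al2O3: 20.74/101.961 = 0.20341 mol → 0.40682 mol Al, 0.61023 mol O.
SiO2: 36.44/60.083 = 0.60649 mol → 0.60649 mol Si, 1.21298 mol O.
Total oxygen = 2.42278 mol. Normalization factor = 12/2.42278 = 4.95299.
Fe per 12 O = 0.24066 × 4.95299 = 1.192.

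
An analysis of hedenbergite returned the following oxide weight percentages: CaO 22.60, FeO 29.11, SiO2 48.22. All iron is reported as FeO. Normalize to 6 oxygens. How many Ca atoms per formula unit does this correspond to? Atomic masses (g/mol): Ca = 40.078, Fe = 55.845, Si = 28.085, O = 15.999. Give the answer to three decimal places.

22.60 wt% CaO ÷ 56.077 g/mol = 0.40302 mol, giving 0.40302 Ca and 0.40302 O.
29.11 wt% FeO ÷ 71.844 g/mol = 0.40518 mol, giving 0.40518 Fe and 0.40518 O.
48.22 wt% SiO2 ÷ 60.083 g/mol = 0.80256 mol, giving 0.80256 Si and 1.60512 O.
Oxygen sums to 2.41332; scaling by 6/2.41332 = 2.48620 puts the formula on 6 O.
Ca: 0.40302 × 2.48620 = 1.002 atoms per formula unit.

1.002 Ca apfu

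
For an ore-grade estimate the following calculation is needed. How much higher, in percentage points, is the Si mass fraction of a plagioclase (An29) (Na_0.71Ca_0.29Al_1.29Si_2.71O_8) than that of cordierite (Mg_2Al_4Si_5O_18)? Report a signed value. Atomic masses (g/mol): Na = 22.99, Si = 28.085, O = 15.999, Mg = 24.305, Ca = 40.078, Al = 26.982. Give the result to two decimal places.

First mineral: 76.110 g Si in 266.855 g formula = 28.52 wt% Si.
Second mineral: 140.425 g Si in 584.945 g formula = 24.01 wt% Si.
28.52% − 24.01% gives a difference of 4.51 percentage points.

4.51 percentage points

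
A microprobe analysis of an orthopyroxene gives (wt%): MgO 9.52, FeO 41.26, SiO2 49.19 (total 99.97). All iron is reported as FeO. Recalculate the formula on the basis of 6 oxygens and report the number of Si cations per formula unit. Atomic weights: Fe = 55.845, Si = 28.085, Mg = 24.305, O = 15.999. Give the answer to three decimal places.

9.52 wt% MgO ÷ 40.304 g/mol = 0.23620 mol, giving 0.23620 Mg and 0.23620 O.
41.26 wt% FeO ÷ 71.844 g/mol = 0.57430 mol, giving 0.57430 Fe and 0.57430 O.
49.19 wt% SiO2 ÷ 60.083 g/mol = 0.81870 mol, giving 0.81870 Si and 1.63740 O.
Oxygen sums to 2.44790; scaling by 6/2.44790 = 2.45108 puts the formula on 6 O.
Si: 0.81870 × 2.45108 = 2.007 atoms per formula unit.

2.007 Si apfu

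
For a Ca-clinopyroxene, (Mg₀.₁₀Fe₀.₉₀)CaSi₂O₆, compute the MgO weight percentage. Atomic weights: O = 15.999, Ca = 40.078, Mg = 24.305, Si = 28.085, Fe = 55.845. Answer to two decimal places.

M((Mg₀.₁₀Fe₀.₉₀)CaSi₂O₆) = 244.933 g/mol; M(MgO) = 40.304 g/mol.
Moles MgO per formula unit = 0.10 Mg ÷ 1 = 0.1000.
MgO fraction = (0.1000 × 40.304) / 244.933 = 4.030/244.933 = 0.0165.

1.65 wt%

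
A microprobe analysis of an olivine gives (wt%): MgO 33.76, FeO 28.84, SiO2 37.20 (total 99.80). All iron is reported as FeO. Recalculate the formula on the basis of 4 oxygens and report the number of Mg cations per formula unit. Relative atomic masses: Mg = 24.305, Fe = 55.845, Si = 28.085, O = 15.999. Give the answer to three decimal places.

1.352 Mg apfu

MgO: 33.76/40.304 = 0.83763 mol → 0.83763 mol Mg, 0.83763 mol O.
FeO: 28.84/71.844 = 0.40143 mol → 0.40143 mol Fe, 0.40143 mol O.
SiO2: 37.20/60.083 = 0.61914 mol → 0.61914 mol Si, 1.23828 mol O.
Total oxygen = 2.47734 mol. Normalization factor = 4/2.47734 = 1.61464.
Mg per 4 O = 0.83763 × 1.61464 = 1.352.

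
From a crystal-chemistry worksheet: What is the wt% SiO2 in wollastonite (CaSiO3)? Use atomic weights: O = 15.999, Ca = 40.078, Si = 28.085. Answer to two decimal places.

51.72 wt%

Formula mass = 116.160 g/mol.
1 Si → 1.0000 mol SiO2 per formula unit; M(SiO2) = 60.083, so SiO2 mass = 60.083 g.
60.083/116.160 × 100 = 51.72 wt%.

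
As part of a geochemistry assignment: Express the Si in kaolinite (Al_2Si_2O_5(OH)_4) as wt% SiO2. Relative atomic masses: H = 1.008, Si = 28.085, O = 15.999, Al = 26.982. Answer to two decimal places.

M(Al_2Si_2O_5(OH)_4) = 258.157 g/mol; M(SiO2) = 60.083 g/mol.
Moles SiO2 per formula unit = 2 Si ÷ 1 = 2.0000.
SiO2 fraction = (2.0000 × 60.083) / 258.157 = 120.166/258.157 = 0.4655.

46.55 wt%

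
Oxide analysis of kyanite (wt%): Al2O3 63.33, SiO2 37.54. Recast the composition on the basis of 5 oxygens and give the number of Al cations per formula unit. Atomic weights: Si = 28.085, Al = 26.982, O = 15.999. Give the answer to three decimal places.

1.995 Al apfu

Al2O3: 63.33/101.961 = 0.62112 mol → 1.24224 mol Al, 1.86336 mol O.
SiO2: 37.54/60.083 = 0.62480 mol → 0.62480 mol Si, 1.24960 mol O.
Total oxygen = 3.11296 mol. Normalization factor = 5/3.11296 = 1.60619.
Al per 5 O = 1.24224 × 1.60619 = 1.995.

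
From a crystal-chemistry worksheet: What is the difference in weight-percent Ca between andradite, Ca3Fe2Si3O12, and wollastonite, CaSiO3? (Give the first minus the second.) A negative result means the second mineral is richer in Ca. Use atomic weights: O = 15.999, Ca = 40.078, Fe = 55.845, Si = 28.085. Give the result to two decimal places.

-10.84 percentage points

First mineral: 120.234 g Ca in 508.167 g formula = 23.66 wt% Ca.
Second mineral: 40.078 g Ca in 116.160 g formula = 34.50 wt% Ca.
23.66% − 34.50% gives a difference of -10.84 percentage points.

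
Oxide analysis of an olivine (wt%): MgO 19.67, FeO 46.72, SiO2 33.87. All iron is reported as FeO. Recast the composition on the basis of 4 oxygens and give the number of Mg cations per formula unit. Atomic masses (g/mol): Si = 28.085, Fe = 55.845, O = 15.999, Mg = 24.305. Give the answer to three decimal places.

MgO (M=40.304): mol = 0.48804; Mg = 0.48804, O = 0.48804.
FeO (M=71.844): mol = 0.65030; Fe = 0.65030, O = 0.65030.
SiO2 (M=60.083): mol = 0.56372; Si = 0.56372, O = 1.12744.
ΣO = 2.26578; factor = 4/ΣO = 1.76540.
Mg apfu = 0.48804 × 1.76540 = 0.862.

0.862 Mg apfu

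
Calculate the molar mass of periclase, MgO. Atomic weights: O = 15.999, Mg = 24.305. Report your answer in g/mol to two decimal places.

40.30 g/mol

M = 1*24.305 + 1*15.999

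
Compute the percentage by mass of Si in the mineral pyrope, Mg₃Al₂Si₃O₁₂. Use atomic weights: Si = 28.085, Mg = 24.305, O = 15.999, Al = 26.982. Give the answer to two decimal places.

20.90 mass %

Molar mass of Mg₃Al₂Si₃O₁₂: 3*24.305 + 2*26.982 + 3*28.085 + 12*15.999 = 403.122 g/mol.
Mass of Si per formula unit: 3 × 28.085 = 84.255 g.
Weight fraction Si = 84.255 / 403.122 = 0.2090.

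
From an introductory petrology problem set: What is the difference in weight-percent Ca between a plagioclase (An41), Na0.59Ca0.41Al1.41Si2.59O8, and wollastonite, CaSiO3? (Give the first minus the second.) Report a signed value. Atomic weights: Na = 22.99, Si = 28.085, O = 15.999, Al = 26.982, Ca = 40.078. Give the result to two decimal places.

Ca in Na0.59Ca0.41Al1.41Si2.59O8: molar mass 268.773 g/mol; 0.41×40.078 = 16.432 g → 6.11 wt%.
Ca in CaSiO3: molar mass 116.160 g/mol; 1×40.078 = 40.078 g → 34.50 wt%.
Difference = 6.11 − 34.50 = -28.39 percentage points.

-28.39 percentage points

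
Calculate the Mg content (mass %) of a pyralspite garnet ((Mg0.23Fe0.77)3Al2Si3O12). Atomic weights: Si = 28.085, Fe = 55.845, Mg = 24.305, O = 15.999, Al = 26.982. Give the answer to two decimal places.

3.52 mass %

Molar mass of (Mg0.23Fe0.77)3Al2Si3O12: 0.69·24.305 + 2.31·55.845 + 2·26.982 + 3·28.085 + 12·15.999 = 475.979 g/mol.
Mass of Mg per formula unit: 0.69 × 24.305 = 16.770 g.
Weight fraction Mg = 16.770 / 475.979 = 0.0352.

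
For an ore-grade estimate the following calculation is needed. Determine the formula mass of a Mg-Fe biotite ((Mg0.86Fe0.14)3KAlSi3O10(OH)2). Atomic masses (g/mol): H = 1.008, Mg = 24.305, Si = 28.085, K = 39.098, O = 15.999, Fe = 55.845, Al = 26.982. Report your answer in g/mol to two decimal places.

M = 2.58·24.305 + 0.42·55.845 + 1·39.098 + 1·26.982 + 3·28.085 + 12·15.999 + 2·1.008

430.50 g/mol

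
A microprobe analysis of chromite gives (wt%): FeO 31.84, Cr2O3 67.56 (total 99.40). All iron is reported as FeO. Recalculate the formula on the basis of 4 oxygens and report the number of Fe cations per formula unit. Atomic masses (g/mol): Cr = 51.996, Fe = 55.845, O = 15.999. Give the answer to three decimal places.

31.84 wt% FeO ÷ 71.844 g/mol = 0.44318 mol, giving 0.44318 Fe and 0.44318 O.
67.56 wt% Cr2O3 ÷ 151.989 g/mol = 0.44451 mol, giving 0.88902 Cr and 1.33353 O.
Oxygen sums to 1.77671; scaling by 4/1.77671 = 2.25135 puts the formula on 4 O.
Fe: 0.44318 × 2.25135 = 0.998 atoms per formula unit.

0.998 Fe apfu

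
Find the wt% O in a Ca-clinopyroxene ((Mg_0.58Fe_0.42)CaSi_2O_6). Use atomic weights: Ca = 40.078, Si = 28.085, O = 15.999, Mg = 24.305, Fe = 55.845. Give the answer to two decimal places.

Molar mass of (Mg_0.58Fe_0.42)CaSi_2O_6: 0.58×24.305 + 0.42×55.845 + 1×40.078 + 2×28.085 + 6×15.999 = 229.794 g/mol.
Mass of O per formula unit: 6 × 15.999 = 95.994 g.
Weight fraction O = 95.994 / 229.794 = 0.4177.

41.77 wt%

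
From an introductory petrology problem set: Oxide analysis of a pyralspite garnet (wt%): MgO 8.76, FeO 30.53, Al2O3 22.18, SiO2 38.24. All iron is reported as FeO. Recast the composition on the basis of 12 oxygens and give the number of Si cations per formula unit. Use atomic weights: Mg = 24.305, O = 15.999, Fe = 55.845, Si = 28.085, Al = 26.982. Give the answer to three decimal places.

8.76 wt% MgO ÷ 40.304 g/mol = 0.21735 mol, giving 0.21735 Mg and 0.21735 O.
30.53 wt% FeO ÷ 71.844 g/mol = 0.42495 mol, giving 0.42495 Fe and 0.42495 O.
22.18 wt% Al2O3 ÷ 101.961 g/mol = 0.21753 mol, giving 0.43506 Al and 0.65259 O.
38.24 wt% SiO2 ÷ 60.083 g/mol = 0.63645 mol, giving 0.63645 Si and 1.27290 O.
Oxygen sums to 2.56779; scaling by 12/2.56779 = 4.67328 puts the formula on 12 O.
Si: 0.63645 × 4.67328 = 2.974 atoms per formula unit.

2.974 Si apfu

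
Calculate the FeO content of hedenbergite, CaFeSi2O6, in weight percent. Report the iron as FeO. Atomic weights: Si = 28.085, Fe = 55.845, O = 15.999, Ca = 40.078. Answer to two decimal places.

28.96 wt%

Molar mass of CaFeSi2O6 = 1·40.078 + 1·55.845 + 2·28.085 + 6·15.999 = 248.087 g/mol.
Each formula unit contains 1 Fe, equivalent to 1/1 = 1.0000 mol FeO.
M(FeO) = 1×55.845 + 1×15.999 = 71.844 g/mol.
Mass of FeO per formula unit = 1.0000 × 71.844 = 71.844 g.
FeO wt% = 71.844 / 248.087 × 100 = 28.96%.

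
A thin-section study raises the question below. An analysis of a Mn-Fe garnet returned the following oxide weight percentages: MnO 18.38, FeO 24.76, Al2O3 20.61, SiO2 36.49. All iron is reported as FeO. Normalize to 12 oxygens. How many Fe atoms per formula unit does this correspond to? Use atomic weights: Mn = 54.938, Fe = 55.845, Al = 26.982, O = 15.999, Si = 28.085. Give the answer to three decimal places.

1.706 Fe apfu

MnO: 18.38/70.937 = 0.25910 mol → 0.25910 mol Mn, 0.25910 mol O.
FeO: 24.76/71.844 = 0.34464 mol → 0.34464 mol Fe, 0.34464 mol O.
Al2O3: 20.61/101.961 = 0.20214 mol → 0.40428 mol Al, 0.60642 mol O.
SiO2: 36.49/60.083 = 0.60733 mol → 0.60733 mol Si, 1.21466 mol O.
Total oxygen = 2.42482 mol. Normalization factor = 12/2.42482 = 4.94882.
Fe per 12 O = 0.34464 × 4.94882 = 1.706.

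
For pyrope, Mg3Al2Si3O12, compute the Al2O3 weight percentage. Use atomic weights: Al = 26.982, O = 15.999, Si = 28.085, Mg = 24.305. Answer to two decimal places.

25.29 wt%

Molar mass of Mg3Al2Si3O12 = 3×24.305 + 2×26.982 + 3×28.085 + 12×15.999 = 403.122 g/mol.
Each formula unit contains 2 Al, equivalent to 2/2 = 1.0000 mol Al2O3.
M(Al2O3) = 2×26.982 + 3×15.999 = 101.961 g/mol.
Mass of Al2O3 per formula unit = 1.0000 × 101.961 = 101.961 g.
Al2O3 wt% = 101.961 / 403.122 × 100 = 25.29%.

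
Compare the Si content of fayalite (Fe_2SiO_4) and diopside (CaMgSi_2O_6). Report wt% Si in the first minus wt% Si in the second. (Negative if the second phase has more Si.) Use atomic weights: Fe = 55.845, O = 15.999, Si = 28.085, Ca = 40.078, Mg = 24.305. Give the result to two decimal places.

-12.16 percentage points

First mineral: 28.085 g Si in 203.771 g formula = 13.78 wt% Si.
Second mineral: 56.170 g Si in 216.547 g formula = 25.94 wt% Si.
13.78% − 25.94% gives a difference of -12.16 percentage points.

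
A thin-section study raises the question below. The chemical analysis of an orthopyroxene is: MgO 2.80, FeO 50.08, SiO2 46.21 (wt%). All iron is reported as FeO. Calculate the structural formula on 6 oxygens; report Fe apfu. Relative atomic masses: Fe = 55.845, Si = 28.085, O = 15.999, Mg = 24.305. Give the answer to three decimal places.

1.815 Fe apfu

MgO (M=40.304): mol = 0.06947; Mg = 0.06947, O = 0.06947.
FeO (M=71.844): mol = 0.69707; Fe = 0.69707, O = 0.69707.
SiO2 (M=60.083): mol = 0.76910; Si = 0.76910, O = 1.53820.
ΣO = 2.30474; factor = 6/ΣO = 2.60333.
Fe apfu = 0.69707 × 2.60333 = 1.815.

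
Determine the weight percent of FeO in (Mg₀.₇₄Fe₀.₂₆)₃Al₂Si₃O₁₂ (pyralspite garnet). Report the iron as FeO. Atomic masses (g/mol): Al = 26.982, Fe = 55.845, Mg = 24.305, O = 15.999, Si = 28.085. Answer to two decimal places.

Formula mass = 427.723 g/mol.
0.78 Fe → 0.7800 mol FeO per formula unit; M(FeO) = 71.844, so FeO mass = 56.038 g.
56.038/427.723 × 100 = 13.10 wt%.

13.10 wt%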